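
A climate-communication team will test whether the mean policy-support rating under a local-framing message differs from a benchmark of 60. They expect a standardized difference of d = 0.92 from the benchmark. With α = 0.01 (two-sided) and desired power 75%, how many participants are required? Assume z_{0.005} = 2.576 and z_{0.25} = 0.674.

For a one-sample test: n = ((z_{α/2} + z_β) / d)².
z_{α/2} + z_β = 2.576 + 0.674 = 3.250.
n = (3.250 / 0.92)² = 3.533² = 12.48.
Round up.

n = 13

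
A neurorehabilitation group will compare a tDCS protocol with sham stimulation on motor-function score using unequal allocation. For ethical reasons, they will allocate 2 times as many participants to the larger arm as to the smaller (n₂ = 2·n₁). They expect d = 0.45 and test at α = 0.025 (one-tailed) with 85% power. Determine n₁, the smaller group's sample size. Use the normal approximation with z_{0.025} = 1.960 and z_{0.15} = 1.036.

n₁ = 67

With allocation ratio k = n₂/n₁ = 2, Var(x̄₁−x̄₂) = σ²(1/n₁ + 1/(k·n₁)) = σ²·(k+1)/(k·n₁).
So n₁ = (1 + 1/k)·((z_{α} + z_β)/d)² = 1.500 × (2.996/0.45)².
n₁ = 1.500 × 44.33 = 66.5.
Round up: n₁ = 67, giving n₂ = 2 × 67 = 134.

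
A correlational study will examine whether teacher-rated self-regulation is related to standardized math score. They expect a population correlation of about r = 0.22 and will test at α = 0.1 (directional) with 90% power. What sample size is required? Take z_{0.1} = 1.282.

Fisher's z: C = ½·ln((1+r)/(1−r)) = ½·ln(1.5641) = 0.2237.
n = ((z_{α} + z_β)/C)² + 3.
(1.282 + 1.282) / 0.2237 = 2.564 / 0.2237 = 11.462.
n = 11.462² + 3 = 131.37 + 3 = 134.4.
Round up.

n = 135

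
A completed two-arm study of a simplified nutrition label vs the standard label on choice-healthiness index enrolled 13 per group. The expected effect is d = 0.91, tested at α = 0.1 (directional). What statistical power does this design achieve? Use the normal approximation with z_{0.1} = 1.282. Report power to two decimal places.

power ≈ 0.85

For two equal groups, power = Φ(d·√(n/2) − z_{α}).
d·√(n/2) = 0.91 × √(13/2) = 0.91 × 2.550 = 2.320.
z_β = 2.320 − 1.282 = 1.038.
Power = Φ(1.038) = 0.850.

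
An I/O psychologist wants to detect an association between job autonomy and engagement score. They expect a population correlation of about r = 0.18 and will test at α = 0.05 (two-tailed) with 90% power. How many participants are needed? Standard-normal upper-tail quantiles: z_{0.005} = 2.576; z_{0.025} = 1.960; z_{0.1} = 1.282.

Fisher's z: C = ½·ln((1+r)/(1−r)) = ½·ln(1.4390) = 0.1820.
n = ((z_{α/2} + z_β)/C)² + 3.
(1.960 + 1.282) / 0.1820 = 3.242 / 0.1820 = 17.813.
n = 17.813² + 3 = 317.31 + 3 = 320.3.
Round up.

n = 321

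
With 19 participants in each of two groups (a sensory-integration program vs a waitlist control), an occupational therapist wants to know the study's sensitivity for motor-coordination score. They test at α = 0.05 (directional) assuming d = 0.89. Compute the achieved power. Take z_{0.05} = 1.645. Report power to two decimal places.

power ≈ 0.86

For two equal groups, power = Φ(d·√(n/2) − z_{α}).
d·√(n/2) = 0.89 × √(19/2) = 0.89 × 3.082 = 2.743.
z_β = 2.743 − 1.645 = 1.098.
Power = Φ(1.098) = 0.864.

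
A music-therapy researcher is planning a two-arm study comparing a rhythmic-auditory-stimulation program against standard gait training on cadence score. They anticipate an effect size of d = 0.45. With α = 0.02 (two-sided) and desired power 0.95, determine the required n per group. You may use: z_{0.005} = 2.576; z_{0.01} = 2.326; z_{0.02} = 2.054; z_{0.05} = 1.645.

n = 156 per group

For two independent groups with equal n: n = 2·((z_{α/2} + z_β) / d)².
z_{α/2} + z_β = 2.326 + 1.645 = 3.971.
n = 2 × (3.971 / 0.45)² = 2 × 8.824² = 2 × 77.87 = 155.7.
Round up to the next whole participant.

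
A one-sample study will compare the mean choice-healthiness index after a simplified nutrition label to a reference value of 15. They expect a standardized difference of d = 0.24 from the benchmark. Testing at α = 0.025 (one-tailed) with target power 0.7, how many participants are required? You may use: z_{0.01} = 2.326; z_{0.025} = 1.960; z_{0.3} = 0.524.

n = 108

For a one-sample test: n = ((z_{α} + z_β) / d)².
z_{α} + z_β = 1.960 + 0.524 = 2.484.
n = (2.484 / 0.24)² = 10.350² = 107.12.
Round up.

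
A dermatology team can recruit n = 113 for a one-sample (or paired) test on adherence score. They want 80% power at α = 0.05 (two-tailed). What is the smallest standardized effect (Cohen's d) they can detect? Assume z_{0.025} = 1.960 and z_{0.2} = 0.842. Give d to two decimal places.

d_min ≈ 0.26

For a single sample (or paired design) of n = 113: d_min = (z_{α/2} + z_β)/√n.
z-sum = 1.960 + 0.842 = 2.802.
d_min = 2.802 / √113 = 2.802 / 10.630 = 0.264.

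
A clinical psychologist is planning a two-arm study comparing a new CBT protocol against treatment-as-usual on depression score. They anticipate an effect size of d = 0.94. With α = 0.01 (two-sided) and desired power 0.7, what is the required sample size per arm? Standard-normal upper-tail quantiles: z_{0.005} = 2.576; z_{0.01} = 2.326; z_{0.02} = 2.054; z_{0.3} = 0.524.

For two independent groups with equal n: n = 2·((z_{α/2} + z_β) / d)².
z_{α/2} + z_β = 2.576 + 0.524 = 3.100.
n = 2 × (3.100 / 0.94)² = 2 × 3.298² = 2 × 10.88 = 21.8.
Round up to the next whole participant.

n = 22 per group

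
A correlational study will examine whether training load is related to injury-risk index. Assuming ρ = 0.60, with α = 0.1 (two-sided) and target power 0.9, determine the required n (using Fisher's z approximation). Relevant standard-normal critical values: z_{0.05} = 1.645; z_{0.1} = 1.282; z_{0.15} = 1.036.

Fisher's z: C = ½·ln((1+r)/(1−r)) = ½·ln(4.0000) = 0.6931.
n = ((z_{α/2} + z_β)/C)² + 3.
(1.645 + 1.282) / 0.6931 = 2.927 / 0.6931 = 4.223.
n = 4.223² + 3 = 17.83 + 3 = 20.8.
Round up.

n = 21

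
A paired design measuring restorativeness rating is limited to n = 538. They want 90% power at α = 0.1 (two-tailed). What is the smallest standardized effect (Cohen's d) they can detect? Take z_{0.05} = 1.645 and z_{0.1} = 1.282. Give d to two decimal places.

d_min ≈ 0.13

For a single sample (or paired design) of n = 538: d_min = (z_{α/2} + z_β)/√n.
z-sum = 1.645 + 1.282 = 2.927.
d_min = 2.927 / √538 = 2.927 / 23.195 = 0.126.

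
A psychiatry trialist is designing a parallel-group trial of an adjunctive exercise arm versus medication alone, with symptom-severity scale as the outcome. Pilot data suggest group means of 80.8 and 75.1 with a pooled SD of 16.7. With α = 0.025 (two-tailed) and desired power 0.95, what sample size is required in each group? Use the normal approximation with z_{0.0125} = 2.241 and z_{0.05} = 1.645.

Cohen's d = |M₁ − M₂| / SD_pooled = |80.8 − 75.1| / 16.7 = 5.7 / 16.7 = 0.341.
For two independent groups with equal n: n = 2·((z_{α/2} + z_β) / d)².
z_{α/2} + z_β = 2.241 + 1.645 = 3.886.
n = 2 × (3.886 / 0.341)² = 2 × 11.396² = 2 × 129.87 = 259.7.
Round up to the next whole participant.

n = 260 per group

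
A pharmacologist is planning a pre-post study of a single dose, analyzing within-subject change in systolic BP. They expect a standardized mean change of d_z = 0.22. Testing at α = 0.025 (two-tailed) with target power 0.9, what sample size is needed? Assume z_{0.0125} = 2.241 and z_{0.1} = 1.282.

For a paired (one-sample on differences) test: n = ((z_{α/2} + z_β) / d)².
z_{α/2} + z_β = 2.241 + 1.282 = 3.523.
n = (3.523 / 0.22)² = 16.014² = 256.44.
Round up.

n = 257 pairs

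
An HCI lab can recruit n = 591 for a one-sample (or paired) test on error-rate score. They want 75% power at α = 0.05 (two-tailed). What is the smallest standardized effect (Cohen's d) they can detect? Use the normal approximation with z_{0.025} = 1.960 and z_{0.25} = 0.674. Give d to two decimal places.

For a single sample (or paired design) of n = 591: d_min = (z_{α/2} + z_β)/√n.
z-sum = 1.960 + 0.674 = 2.634.
d_min = 2.634 / √591 = 2.634 / 24.310 = 0.108.

d_min ≈ 0.11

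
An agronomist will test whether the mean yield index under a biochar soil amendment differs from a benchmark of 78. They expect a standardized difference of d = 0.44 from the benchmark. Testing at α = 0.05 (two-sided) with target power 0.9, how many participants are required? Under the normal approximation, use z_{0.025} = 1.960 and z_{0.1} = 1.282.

For a one-sample test: n = ((z_{α/2} + z_β) / d)².
z_{α/2} + z_β = 1.960 + 1.282 = 3.242.
n = (3.242 / 0.44)² = 7.368² = 54.29.
Round up.

n = 55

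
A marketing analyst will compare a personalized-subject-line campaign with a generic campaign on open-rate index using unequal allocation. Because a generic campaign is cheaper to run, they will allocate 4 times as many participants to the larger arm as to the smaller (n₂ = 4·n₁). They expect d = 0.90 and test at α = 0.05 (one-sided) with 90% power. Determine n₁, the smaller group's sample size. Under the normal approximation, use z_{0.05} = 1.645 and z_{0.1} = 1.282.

With allocation ratio k = n₂/n₁ = 4, Var(x̄₁−x̄₂) = σ²(1/n₁ + 1/(k·n₁)) = σ²·(k+1)/(k·n₁).
So n₁ = (1 + 1/k)·((z_{α} + z_β)/d)² = 1.250 × (2.927/0.90)².
n₁ = 1.250 × 10.58 = 13.2.
Round up: n₁ = 14, giving n₂ = 4 × 14 = 56.

n₁ = 14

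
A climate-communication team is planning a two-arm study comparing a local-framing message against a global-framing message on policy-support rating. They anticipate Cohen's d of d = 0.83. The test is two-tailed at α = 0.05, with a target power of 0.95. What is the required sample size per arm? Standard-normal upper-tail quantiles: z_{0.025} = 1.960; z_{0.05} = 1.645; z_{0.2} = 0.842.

For two independent groups with equal n: n = 2·((z_{α/2} + z_β) / d)².
z_{α/2} + z_β = 1.960 + 1.645 = 3.605.
n = 2 × (3.605 / 0.83)² = 2 × 4.343² = 2 × 18.86 = 37.7.
Round up to the next whole participant.

n = 38 per group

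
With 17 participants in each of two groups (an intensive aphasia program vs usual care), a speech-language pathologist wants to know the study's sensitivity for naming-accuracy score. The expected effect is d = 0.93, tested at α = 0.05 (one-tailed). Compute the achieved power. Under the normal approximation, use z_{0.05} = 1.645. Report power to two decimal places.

power ≈ 0.86

For two equal groups, power = Φ(d·√(n/2) − z_{α}).
d·√(n/2) = 0.93 × √(17/2) = 0.93 × 2.915 = 2.711.
z_β = 2.711 − 1.645 = 1.066.
Power = Φ(1.066) = 0.857.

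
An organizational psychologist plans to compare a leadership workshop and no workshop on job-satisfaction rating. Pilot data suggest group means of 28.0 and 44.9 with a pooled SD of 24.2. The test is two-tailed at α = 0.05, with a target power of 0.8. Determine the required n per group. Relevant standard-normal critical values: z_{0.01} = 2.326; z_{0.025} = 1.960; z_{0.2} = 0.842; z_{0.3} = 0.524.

Cohen's d = |M₁ − M₂| / SD_pooled = |28.0 − 44.9| / 24.2 = 16.9 / 24.2 = 0.698.
For two independent groups with equal n: n = 2·((z_{α/2} + z_β) / d)².
z_{α/2} + z_β = 1.960 + 0.842 = 2.802.
n = 2 × (2.802 / 0.698)² = 2 × 4.014² = 2 × 16.11 = 32.2.
Round up to the next whole participant.

n = 33 per group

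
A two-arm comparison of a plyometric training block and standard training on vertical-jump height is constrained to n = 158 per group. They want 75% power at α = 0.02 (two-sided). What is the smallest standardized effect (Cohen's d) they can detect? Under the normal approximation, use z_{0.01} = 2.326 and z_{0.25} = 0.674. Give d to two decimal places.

For two independent groups of n = 158 each: d_min = (z_{α/2} + z_β)·√(2/n).
z-sum = 2.326 + 0.674 = 3.000.
d_min = 3.000 × √(2/158) = 3.000 × 0.1125 = 0.338.

d_min ≈ 0.34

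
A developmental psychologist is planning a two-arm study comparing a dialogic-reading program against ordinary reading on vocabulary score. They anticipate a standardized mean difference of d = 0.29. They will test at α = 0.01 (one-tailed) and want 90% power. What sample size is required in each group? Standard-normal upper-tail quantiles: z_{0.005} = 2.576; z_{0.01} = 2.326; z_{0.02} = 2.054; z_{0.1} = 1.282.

For two independent groups with equal n: n = 2·((z_{α} + z_β) / d)².
z_{α} + z_β = 2.326 + 1.282 = 3.608.
n = 2 × (3.608 / 0.29)² = 2 × 12.441² = 2 × 154.79 = 309.6.
Round up to the next whole participant.

n = 310 per group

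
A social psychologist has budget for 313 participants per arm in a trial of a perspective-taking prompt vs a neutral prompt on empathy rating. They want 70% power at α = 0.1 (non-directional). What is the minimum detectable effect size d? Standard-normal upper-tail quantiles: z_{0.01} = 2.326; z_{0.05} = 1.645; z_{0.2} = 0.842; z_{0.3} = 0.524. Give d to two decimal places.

For two independent groups of n = 313 each: d_min = (z_{α/2} + z_β)·√(2/n).
z-sum = 1.645 + 0.524 = 2.169.
d_min = 2.169 × √(2/313) = 2.169 × 0.0799 = 0.173.

d_min ≈ 0.17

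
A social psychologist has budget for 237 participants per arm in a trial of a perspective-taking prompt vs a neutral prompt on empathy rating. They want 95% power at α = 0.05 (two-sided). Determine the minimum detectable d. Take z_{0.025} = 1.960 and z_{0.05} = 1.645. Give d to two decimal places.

For two independent groups of n = 237 each: d_min = (z_{α/2} + z_β)·√(2/n).
z-sum = 1.960 + 1.645 = 3.605.
d_min = 3.605 × √(2/237) = 3.605 × 0.0919 = 0.331.

d_min ≈ 0.33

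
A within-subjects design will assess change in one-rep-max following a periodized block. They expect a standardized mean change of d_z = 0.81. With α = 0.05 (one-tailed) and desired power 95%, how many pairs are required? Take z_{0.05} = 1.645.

n = 17 pairs

For a paired (one-sample on differences) test: n = ((z_{α} + z_β) / d)².
z_{α} + z_β = 1.645 + 1.645 = 3.290.
n = (3.290 / 0.81)² = 4.062² = 16.50.
Round up.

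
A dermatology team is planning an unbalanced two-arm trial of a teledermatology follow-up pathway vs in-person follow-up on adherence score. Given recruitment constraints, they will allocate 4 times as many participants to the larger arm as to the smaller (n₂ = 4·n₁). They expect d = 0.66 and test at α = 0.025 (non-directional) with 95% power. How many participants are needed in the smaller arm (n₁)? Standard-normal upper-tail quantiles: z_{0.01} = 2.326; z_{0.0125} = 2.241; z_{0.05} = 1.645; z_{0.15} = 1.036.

n₁ = 44

With allocation ratio k = n₂/n₁ = 4, Var(x̄₁−x̄₂) = σ²(1/n₁ + 1/(k·n₁)) = σ²·(k+1)/(k·n₁).
So n₁ = (1 + 1/k)·((z_{α/2} + z_β)/d)² = 1.250 × (3.886/0.66)².
n₁ = 1.250 × 34.67 = 43.3.
Round up: n₁ = 44, giving n₂ = 4 × 44 = 176.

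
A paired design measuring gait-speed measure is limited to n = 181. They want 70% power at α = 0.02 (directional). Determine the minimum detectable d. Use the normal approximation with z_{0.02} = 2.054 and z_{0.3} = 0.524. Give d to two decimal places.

For a single sample (or paired design) of n = 181: d_min = (z_{α} + z_β)/√n.
z-sum = 2.054 + 0.524 = 2.578.
d_min = 2.578 / √181 = 2.578 / 13.454 = 0.192.

d_min ≈ 0.19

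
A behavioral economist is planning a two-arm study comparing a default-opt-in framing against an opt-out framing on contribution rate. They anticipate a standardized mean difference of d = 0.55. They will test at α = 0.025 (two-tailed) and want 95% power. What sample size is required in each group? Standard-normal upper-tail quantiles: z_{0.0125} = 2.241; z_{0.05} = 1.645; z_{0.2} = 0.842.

For two independent groups with equal n: n = 2·((z_{α/2} + z_β) / d)².
z_{α/2} + z_β = 2.241 + 1.645 = 3.886.
n = 2 × (3.886 / 0.55)² = 2 × 7.065² = 2 × 49.92 = 99.8.
Round up to the next whole participant.

n = 100 per group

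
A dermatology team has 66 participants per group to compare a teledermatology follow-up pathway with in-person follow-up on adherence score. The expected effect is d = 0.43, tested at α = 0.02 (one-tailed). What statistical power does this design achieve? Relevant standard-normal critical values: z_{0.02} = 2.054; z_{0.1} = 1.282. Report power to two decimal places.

power ≈ 0.66

For two equal groups, power = Φ(d·√(n/2) − z_{α}).
d·√(n/2) = 0.43 × √(66/2) = 0.43 × 5.745 = 2.470.
z_β = 2.470 − 2.054 = 0.416.
Power = Φ(0.416) = 0.661.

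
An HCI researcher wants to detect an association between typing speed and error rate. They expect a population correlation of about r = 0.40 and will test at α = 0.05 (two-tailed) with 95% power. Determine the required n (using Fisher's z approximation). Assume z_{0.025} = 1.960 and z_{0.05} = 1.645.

n = 76

Fisher's z: C = ½·ln((1+r)/(1−r)) = ½·ln(2.3333) = 0.4236.
n = ((z_{α/2} + z_β)/C)² + 3.
(1.960 + 1.645) / 0.4236 = 3.605 / 0.4236 = 8.510.
n = 8.510² + 3 = 72.43 + 3 = 75.4.
Round up.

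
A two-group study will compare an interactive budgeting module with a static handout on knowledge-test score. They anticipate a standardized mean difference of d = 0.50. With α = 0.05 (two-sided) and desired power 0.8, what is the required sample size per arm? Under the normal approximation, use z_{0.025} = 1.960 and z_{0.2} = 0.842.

n = 63 per group

For two independent groups with equal n: n = 2·((z_{α/2} + z_β) / d)².
z_{α/2} + z_β = 1.960 + 0.842 = 2.802.
n = 2 × (2.802 / 0.50)² = 2 × 5.604² = 2 × 31.40 = 62.8.
Round up to the next whole participant.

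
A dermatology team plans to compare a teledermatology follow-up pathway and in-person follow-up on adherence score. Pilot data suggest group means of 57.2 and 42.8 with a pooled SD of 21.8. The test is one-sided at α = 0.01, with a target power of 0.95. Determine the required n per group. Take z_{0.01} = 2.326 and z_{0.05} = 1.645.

n = 73 per group

Cohen's d = |M₁ − M₂| / SD_pooled = |57.2 − 42.8| / 21.8 = 14.4 / 21.8 = 0.661.
For two independent groups with equal n: n = 2·((z_{α} + z_β) / d)².
z_{α} + z_β = 2.326 + 1.645 = 3.971.
n = 2 × (3.971 / 0.661)² = 2 × 6.008² = 2 × 36.09 = 72.2.
Round up to the next whole participant.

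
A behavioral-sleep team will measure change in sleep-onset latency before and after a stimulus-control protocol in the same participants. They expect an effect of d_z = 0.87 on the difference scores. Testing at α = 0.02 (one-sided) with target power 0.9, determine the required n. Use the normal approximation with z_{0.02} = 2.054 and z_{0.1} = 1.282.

For a paired (one-sample on differences) test: n = ((z_{α} + z_β) / d)².
z_{α} + z_β = 2.054 + 1.282 = 3.336.
n = (3.336 / 0.87)² = 3.834² = 14.70.
Round up.

n = 15 pairs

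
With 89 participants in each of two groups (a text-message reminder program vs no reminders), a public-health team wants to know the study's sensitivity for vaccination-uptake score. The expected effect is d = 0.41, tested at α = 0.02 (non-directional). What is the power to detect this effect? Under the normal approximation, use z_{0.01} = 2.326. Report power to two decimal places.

For two equal groups, power = Φ(d·√(n/2) − z_{α/2}).
d·√(n/2) = 0.41 × √(89/2) = 0.41 × 6.671 = 2.735.
z_β = 2.735 − 2.326 = 0.409.
Power = Φ(0.409) = 0.659.

power ≈ 0.66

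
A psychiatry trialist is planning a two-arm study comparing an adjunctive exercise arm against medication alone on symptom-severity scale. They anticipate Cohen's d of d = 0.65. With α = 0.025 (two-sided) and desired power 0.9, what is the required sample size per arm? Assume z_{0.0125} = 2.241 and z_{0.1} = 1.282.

For two independent groups with equal n: n = 2·((z_{α/2} + z_β) / d)².
z_{α/2} + z_β = 2.241 + 1.282 = 3.523.
n = 2 × (3.523 / 0.65)² = 2 × 5.420² = 2 × 29.38 = 58.8.
Round up to the next whole participant.

n = 59 per group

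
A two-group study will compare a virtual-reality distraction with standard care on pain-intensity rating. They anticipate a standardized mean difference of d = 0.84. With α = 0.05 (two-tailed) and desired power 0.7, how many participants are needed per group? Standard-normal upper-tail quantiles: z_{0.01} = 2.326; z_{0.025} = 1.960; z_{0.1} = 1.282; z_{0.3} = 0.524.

n = 18 per group

For two independent groups with equal n: n = 2·((z_{α/2} + z_β) / d)².
z_{α/2} + z_β = 1.960 + 0.524 = 2.484.
n = 2 × (2.484 / 0.84)² = 2 × 2.957² = 2 × 8.74 = 17.5.
Round up to the next whole participant.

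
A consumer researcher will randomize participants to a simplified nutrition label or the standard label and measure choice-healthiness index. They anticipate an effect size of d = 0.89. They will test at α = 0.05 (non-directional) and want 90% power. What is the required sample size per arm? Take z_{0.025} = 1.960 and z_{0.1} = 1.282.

n = 27 per group

For two independent groups with equal n: n = 2·((z_{α/2} + z_β) / d)².
z_{α/2} + z_β = 1.960 + 1.282 = 3.242.
n = 2 × (3.242 / 0.89)² = 2 × 3.643² = 2 × 13.27 = 26.5.
Round up to the next whole participant.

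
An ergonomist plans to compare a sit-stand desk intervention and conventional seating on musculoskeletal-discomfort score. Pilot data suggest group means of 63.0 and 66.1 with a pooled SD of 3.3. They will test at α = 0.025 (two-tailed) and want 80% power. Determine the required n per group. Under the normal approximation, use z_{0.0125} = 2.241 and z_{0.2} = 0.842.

n = 22 per group

Cohen's d = |M₁ − M₂| / SD_pooled = |63.0 − 66.1| / 3.3 = 3.1 / 3.3 = 0.939.
For two independent groups with equal n: n = 2·((z_{α/2} + z_β) / d)².
z_{α/2} + z_β = 2.241 + 0.842 = 3.083.
n = 2 × (3.083 / 0.939)² = 2 × 3.283² = 2 × 10.78 = 21.6.
Round up to the next whole participant.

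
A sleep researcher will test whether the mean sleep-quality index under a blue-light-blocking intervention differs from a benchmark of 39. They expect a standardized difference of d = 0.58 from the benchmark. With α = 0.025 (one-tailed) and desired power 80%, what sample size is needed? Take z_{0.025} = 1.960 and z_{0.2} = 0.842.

n = 24

For a one-sample test: n = ((z_{α} + z_β) / d)².
z_{α} + z_β = 1.960 + 0.842 = 2.802.
n = (2.802 / 0.58)² = 4.831² = 23.34.
Round up.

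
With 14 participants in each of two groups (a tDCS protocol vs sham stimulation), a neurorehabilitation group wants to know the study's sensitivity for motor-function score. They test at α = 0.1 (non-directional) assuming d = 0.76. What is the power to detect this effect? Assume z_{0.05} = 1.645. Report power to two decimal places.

power ≈ 0.64

For two equal groups, power = Φ(d·√(n/2) − z_{α/2}).
d·√(n/2) = 0.76 × √(14/2) = 0.76 × 2.646 = 2.011.
z_β = 2.011 − 1.645 = 0.366.
Power = Φ(0.366) = 0.643.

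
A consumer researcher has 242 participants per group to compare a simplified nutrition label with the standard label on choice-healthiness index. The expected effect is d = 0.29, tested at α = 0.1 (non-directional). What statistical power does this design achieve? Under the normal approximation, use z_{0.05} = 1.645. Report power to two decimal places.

power ≈ 0.94

For two equal groups, power = Φ(d·√(n/2) − z_{α/2}).
d·√(n/2) = 0.29 × √(242/2) = 0.29 × 11.000 = 3.190.
z_β = 3.190 − 1.645 = 1.545.
Power = Φ(1.545) = 0.939.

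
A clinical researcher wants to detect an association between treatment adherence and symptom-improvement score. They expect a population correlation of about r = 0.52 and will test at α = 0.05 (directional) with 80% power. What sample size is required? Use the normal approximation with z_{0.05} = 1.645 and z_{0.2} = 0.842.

n = 22

Fisher's z: C = ½·ln((1+r)/(1−r)) = ½·ln(3.1667) = 0.5763.
n = ((z_{α} + z_β)/C)² + 3.
(1.645 + 0.842) / 0.5763 = 2.487 / 0.5763 = 4.315.
n = 4.315² + 3 = 18.62 + 3 = 21.6.
Round up.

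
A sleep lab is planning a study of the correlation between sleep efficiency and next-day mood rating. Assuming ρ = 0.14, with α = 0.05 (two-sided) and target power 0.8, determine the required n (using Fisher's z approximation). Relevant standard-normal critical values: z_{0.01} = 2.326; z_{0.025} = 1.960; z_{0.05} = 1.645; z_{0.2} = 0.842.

n = 399

Fisher's z: C = ½·ln((1+r)/(1−r)) = ½·ln(1.3256) = 0.1409.
n = ((z_{α/2} + z_β)/C)² + 3.
(1.960 + 0.842) / 0.1409 = 2.802 / 0.1409 = 19.886.
n = 19.886² + 3 = 395.47 + 3 = 398.5.
Round up.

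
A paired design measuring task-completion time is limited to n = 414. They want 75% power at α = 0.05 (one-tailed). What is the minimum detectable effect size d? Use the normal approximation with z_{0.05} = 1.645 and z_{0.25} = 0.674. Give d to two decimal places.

For a single sample (or paired design) of n = 414: d_min = (z_{α} + z_β)/√n.
z-sum = 1.645 + 0.674 = 2.319.
d_min = 2.319 / √414 = 2.319 / 20.347 = 0.114.

d_min ≈ 0.11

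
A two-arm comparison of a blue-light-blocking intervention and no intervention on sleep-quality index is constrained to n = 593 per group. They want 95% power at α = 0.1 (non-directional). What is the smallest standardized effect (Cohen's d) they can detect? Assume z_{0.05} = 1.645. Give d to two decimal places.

For two independent groups of n = 593 each: d_min = (z_{α/2} + z_β)·√(2/n).
z-sum = 1.645 + 1.645 = 3.290.
d_min = 3.290 × √(2/593) = 3.290 × 0.0581 = 0.191.

d_min ≈ 0.19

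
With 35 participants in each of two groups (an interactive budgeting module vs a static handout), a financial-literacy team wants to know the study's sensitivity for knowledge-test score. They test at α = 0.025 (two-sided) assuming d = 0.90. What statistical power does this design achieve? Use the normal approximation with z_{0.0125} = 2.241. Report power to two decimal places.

For two equal groups, power = Φ(d·√(n/2) − z_{α/2}).
d·√(n/2) = 0.90 × √(35/2) = 0.90 × 4.183 = 3.765.
z_β = 3.765 − 2.241 = 1.524.
Power = Φ(1.524) = 0.936.

power ≈ 0.94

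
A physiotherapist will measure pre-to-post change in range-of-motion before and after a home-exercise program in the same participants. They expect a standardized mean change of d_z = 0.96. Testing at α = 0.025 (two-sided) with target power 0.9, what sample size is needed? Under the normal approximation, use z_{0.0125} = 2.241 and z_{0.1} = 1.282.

n = 14 pairs

For a paired (one-sample on differences) test: n = ((z_{α/2} + z_β) / d)².
z_{α/2} + z_β = 2.241 + 1.282 = 3.523.
n = (3.523 / 0.96)² = 3.670² = 13.47.
Round up.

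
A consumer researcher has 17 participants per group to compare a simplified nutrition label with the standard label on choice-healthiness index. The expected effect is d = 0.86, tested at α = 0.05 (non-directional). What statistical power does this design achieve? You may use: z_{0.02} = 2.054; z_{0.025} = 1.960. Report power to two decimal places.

power ≈ 0.71

For two equal groups, power = Φ(d·√(n/2) − z_{α/2}).
d·√(n/2) = 0.86 × √(17/2) = 0.86 × 2.915 = 2.507.
z_β = 2.507 − 1.960 = 0.547.
Power = Φ(0.547) = 0.708.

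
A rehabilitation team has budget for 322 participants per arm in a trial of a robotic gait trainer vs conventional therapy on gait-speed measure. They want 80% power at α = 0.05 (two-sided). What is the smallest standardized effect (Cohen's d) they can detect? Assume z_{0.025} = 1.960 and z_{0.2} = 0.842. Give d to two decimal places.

For two independent groups of n = 322 each: d_min = (z_{α/2} + z_β)·√(2/n).
z-sum = 1.960 + 0.842 = 2.802.
d_min = 2.802 × √(2/322) = 2.802 × 0.0788 = 0.221.

d_min ≈ 0.22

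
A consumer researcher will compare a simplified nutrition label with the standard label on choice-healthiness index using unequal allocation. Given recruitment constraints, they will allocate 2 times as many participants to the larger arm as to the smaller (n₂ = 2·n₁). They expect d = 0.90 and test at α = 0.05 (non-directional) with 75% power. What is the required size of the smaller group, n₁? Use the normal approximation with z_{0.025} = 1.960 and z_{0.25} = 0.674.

With allocation ratio k = n₂/n₁ = 2, Var(x̄₁−x̄₂) = σ²(1/n₁ + 1/(k·n₁)) = σ²·(k+1)/(k·n₁).
So n₁ = (1 + 1/k)·((z_{α/2} + z_β)/d)² = 1.500 × (2.634/0.90)².
n₁ = 1.500 × 8.57 = 12.8.
Round up: n₁ = 13, giving n₂ = 2 × 13 = 26.

n₁ = 13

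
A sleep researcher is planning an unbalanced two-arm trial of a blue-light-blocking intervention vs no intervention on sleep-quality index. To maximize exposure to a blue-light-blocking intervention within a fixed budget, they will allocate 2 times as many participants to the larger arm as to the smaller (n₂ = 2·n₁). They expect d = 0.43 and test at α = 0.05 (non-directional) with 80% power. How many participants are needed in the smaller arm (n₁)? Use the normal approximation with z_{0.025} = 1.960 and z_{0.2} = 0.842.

With allocation ratio k = n₂/n₁ = 2, Var(x̄₁−x̄₂) = σ²(1/n₁ + 1/(k·n₁)) = σ²·(k+1)/(k·n₁).
So n₁ = (1 + 1/k)·((z_{α/2} + z_β)/d)² = 1.500 × (2.802/0.43)².
n₁ = 1.500 × 42.46 = 63.7.
Round up: n₁ = 64, giving n₂ = 2 × 64 = 128.

n₁ = 64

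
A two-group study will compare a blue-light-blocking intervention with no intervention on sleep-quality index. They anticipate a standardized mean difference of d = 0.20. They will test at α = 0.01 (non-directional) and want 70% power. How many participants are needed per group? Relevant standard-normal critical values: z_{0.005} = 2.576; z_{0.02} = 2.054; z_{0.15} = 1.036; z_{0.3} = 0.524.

For two independent groups with equal n: n = 2·((z_{α/2} + z_β) / d)².
z_{α/2} + z_β = 2.576 + 0.524 = 3.100.
n = 2 × (3.100 / 0.20)² = 2 × 15.500² = 2 × 240.25 = 480.5.
Round up to the next whole participant.

n = 481 per group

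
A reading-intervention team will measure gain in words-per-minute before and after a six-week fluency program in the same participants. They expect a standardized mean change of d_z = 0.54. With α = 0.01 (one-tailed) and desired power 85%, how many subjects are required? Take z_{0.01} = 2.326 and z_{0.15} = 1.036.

For a paired (one-sample on differences) test: n = ((z_{α} + z_β) / d)².
z_{α} + z_β = 2.326 + 1.036 = 3.362.
n = (3.362 / 0.54)² = 6.226² = 38.76.
Round up.

n = 39 pairs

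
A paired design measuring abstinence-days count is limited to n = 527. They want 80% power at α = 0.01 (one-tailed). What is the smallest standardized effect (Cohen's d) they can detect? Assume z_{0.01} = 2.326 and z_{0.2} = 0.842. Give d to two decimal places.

d_min ≈ 0.14

For a single sample (or paired design) of n = 527: d_min = (z_{α} + z_β)/√n.
z-sum = 2.326 + 0.842 = 3.168.
d_min = 3.168 / √527 = 3.168 / 22.956 = 0.138.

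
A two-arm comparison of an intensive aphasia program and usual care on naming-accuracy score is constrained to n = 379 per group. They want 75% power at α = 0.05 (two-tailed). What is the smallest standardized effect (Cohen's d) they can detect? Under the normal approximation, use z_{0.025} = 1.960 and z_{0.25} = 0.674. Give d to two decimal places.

For two independent groups of n = 379 each: d_min = (z_{α/2} + z_β)·√(2/n).
z-sum = 1.960 + 0.674 = 2.634.
d_min = 2.634 × √(2/379) = 2.634 × 0.0726 = 0.191.

d_min ≈ 0.19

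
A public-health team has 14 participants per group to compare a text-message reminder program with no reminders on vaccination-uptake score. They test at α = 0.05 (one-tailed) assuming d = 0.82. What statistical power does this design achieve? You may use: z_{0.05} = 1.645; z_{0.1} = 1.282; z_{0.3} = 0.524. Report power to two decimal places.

power ≈ 0.70

For two equal groups, power = Φ(d·√(n/2) − z_{α}).
d·√(n/2) = 0.82 × √(14/2) = 0.82 × 2.646 = 2.170.
z_β = 2.170 − 1.645 = 0.525.
Power = Φ(0.525) = 0.700.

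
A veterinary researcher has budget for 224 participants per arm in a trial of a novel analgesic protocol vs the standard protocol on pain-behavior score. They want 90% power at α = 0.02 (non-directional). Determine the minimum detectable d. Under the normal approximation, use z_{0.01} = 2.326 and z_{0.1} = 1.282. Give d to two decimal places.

d_min ≈ 0.34

For two independent groups of n = 224 each: d_min = (z_{α/2} + z_β)·√(2/n).
z-sum = 2.326 + 1.282 = 3.608.
d_min = 3.608 × √(2/224) = 3.608 × 0.0945 = 0.341.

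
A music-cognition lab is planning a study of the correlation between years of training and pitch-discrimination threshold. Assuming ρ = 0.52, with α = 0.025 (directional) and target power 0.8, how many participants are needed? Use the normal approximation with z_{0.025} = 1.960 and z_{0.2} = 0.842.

Fisher's z: C = ½·ln((1+r)/(1−r)) = ½·ln(3.1667) = 0.5763.
n = ((z_{α} + z_β)/C)² + 3.
(1.960 + 0.842) / 0.5763 = 2.802 / 0.5763 = 4.862.
n = 4.862² + 3 = 23.64 + 3 = 26.6.
Round up.

n = 27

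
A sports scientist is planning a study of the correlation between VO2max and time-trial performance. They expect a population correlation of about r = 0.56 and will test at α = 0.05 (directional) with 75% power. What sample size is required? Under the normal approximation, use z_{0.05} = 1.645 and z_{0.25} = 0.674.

n = 17

Fisher's z: C = ½·ln((1+r)/(1−r)) = ½·ln(3.5455) = 0.6328.
n = ((z_{α} + z_β)/C)² + 3.
(1.645 + 0.674) / 0.6328 = 2.319 / 0.6328 = 3.665.
n = 3.665² + 3 = 13.43 + 3 = 16.4.
Round up.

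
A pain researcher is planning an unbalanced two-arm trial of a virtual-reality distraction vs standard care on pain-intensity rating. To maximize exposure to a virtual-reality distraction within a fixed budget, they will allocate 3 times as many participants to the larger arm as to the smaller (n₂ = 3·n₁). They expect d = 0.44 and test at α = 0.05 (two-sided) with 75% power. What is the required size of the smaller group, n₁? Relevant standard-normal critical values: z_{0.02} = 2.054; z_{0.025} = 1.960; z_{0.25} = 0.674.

With allocation ratio k = n₂/n₁ = 3, Var(x̄₁−x̄₂) = σ²(1/n₁ + 1/(k·n₁)) = σ²·(k+1)/(k·n₁).
So n₁ = (1 + 1/k)·((z_{α/2} + z_β)/d)² = 1.333 × (2.634/0.44)².
n₁ = 1.333 × 35.84 = 47.8.
Round up: n₁ = 48, giving n₂ = 3 × 48 = 144.

n₁ = 48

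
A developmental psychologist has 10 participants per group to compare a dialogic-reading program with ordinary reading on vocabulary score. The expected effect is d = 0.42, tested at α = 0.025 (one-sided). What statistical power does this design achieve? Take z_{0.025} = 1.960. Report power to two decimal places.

For two equal groups, power = Φ(d·√(n/2) − z_{α}).
d·√(n/2) = 0.42 × √(10/2) = 0.42 × 2.236 = 0.939.
z_β = 0.939 − 1.960 = -1.021.
Power = Φ(-1.021) = 0.154.

power ≈ 0.15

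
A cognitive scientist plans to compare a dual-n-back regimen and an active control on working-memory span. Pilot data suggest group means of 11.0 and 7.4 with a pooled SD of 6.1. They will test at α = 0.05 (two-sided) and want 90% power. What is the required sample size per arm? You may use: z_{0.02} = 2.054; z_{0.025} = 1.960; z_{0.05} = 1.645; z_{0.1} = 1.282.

Cohen's d = |M₁ − M₂| / SD_pooled = |11.0 − 7.4| / 6.1 = 3.6 / 6.1 = 0.590.
For two independent groups with equal n: n = 2·((z_{α/2} + z_β) / d)².
z_{α/2} + z_β = 1.960 + 1.282 = 3.242.
n = 2 × (3.242 / 0.590)² = 2 × 5.495² = 2 × 30.19 = 60.4.
Round up to the next whole participant.

n = 61 per group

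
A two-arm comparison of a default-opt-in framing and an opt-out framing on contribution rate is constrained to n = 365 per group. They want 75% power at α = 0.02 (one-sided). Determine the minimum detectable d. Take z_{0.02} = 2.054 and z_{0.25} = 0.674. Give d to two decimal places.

For two independent groups of n = 365 each: d_min = (z_{α} + z_β)·√(2/n).
z-sum = 2.054 + 0.674 = 2.728.
d_min = 2.728 × √(2/365) = 2.728 × 0.0740 = 0.202.

d_min ≈ 0.20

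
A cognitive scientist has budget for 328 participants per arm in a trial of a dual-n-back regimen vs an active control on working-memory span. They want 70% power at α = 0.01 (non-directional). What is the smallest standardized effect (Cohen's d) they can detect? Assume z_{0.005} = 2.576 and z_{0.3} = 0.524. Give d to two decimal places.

d_min ≈ 0.24

For two independent groups of n = 328 each: d_min = (z_{α/2} + z_β)·√(2/n).
z-sum = 2.576 + 0.524 = 3.100.
d_min = 3.100 × √(2/328) = 3.100 × 0.0781 = 0.242.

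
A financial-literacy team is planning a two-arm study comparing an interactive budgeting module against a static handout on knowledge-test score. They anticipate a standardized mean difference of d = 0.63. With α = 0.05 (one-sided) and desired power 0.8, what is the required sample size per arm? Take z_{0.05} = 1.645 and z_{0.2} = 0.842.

For two independent groups with equal n: n = 2·((z_{α} + z_β) / d)².
z_{α} + z_β = 1.645 + 0.842 = 2.487.
n = 2 × (2.487 / 0.63)² = 2 × 3.948² = 2 × 15.58 = 31.2.
Round up to the next whole participant.

n = 32 per group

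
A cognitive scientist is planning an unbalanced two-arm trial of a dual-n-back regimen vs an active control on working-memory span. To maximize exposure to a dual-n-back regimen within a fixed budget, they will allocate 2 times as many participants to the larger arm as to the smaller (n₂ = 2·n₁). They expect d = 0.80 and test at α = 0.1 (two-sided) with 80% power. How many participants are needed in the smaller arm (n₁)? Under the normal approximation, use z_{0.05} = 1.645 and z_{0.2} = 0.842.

n₁ = 15

With allocation ratio k = n₂/n₁ = 2, Var(x̄₁−x̄₂) = σ²(1/n₁ + 1/(k·n₁)) = σ²·(k+1)/(k·n₁).
So n₁ = (1 + 1/k)·((z_{α/2} + z_β)/d)² = 1.500 × (2.487/0.80)².
n₁ = 1.500 × 9.66 = 14.5.
Round up: n₁ = 15, giving n₂ = 2 × 15 = 30.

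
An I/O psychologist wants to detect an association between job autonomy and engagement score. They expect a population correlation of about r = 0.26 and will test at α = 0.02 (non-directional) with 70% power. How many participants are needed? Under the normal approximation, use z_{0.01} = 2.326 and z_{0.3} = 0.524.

n = 118

Fisher's z: C = ½·ln((1+r)/(1−r)) = ½·ln(1.7027) = 0.2661.
n = ((z_{α/2} + z_β)/C)² + 3.
(2.326 + 0.524) / 0.2661 = 2.850 / 0.2661 = 10.710.
n = 10.710² + 3 = 114.71 + 3 = 117.7.
Round up.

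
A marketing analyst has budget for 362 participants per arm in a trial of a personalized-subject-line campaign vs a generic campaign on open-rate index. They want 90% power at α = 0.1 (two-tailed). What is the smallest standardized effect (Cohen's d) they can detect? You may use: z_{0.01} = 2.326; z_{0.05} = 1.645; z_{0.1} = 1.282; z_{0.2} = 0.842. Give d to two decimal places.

d_min ≈ 0.22

For two independent groups of n = 362 each: d_min = (z_{α/2} + z_β)·√(2/n).
z-sum = 1.645 + 1.282 = 2.927.
d_min = 2.927 × √(2/362) = 2.927 × 0.0743 = 0.218.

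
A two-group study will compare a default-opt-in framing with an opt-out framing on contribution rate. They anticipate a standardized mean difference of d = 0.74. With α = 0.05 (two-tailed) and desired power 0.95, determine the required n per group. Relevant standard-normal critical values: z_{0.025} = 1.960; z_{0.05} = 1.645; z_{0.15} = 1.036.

For two independent groups with equal n: n = 2·((z_{α/2} + z_β) / d)².
z_{α/2} + z_β = 1.960 + 1.645 = 3.605.
n = 2 × (3.605 / 0.74)² = 2 × 4.872² = 2 × 23.73 = 47.5.
Round up to the next whole participant.

n = 48 per group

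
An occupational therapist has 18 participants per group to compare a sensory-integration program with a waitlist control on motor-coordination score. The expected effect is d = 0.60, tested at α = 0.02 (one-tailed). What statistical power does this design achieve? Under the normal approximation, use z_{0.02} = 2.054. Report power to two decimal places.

For two equal groups, power = Φ(d·√(n/2) − z_{α}).
d·√(n/2) = 0.60 × √(18/2) = 0.60 × 3.000 = 1.800.
z_β = 1.800 − 2.054 = -0.254.
Power = Φ(-0.254) = 0.400.

power ≈ 0.40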